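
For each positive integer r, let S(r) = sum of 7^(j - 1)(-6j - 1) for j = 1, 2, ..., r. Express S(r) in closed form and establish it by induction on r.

We claim S(r) = -7^r·r for all r ≥ 1.
Base step (r = 1): S(1) = -7, and the closed form gives -7. They agree.
Suppose the result is true for r = j, so S(j) = -7^j·j.
Then S(j+1) = S(j) + (7^j(-6j - 7)) = (-7^j·j) + (7^j(-6j - 7)).
Simplifying, S(j+1) = 7^(j + 1)(-j - 1) = -7^(j+1)·(j+1),
which is the closed form with r = j+1.
This completes the induction.

S(r) = -7^r·r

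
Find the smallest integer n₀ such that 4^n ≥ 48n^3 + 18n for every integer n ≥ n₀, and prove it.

n₀ = 8

At n = 7: 16384 < 16590, so the inequality fails and n₀ ≥ 8. We prove 4^n ≥ 48n^3 + 18n for all n ≥ 8.
When n = 8: 4^n = 65536 and 48n^3 + 18n = 24720, so 65536 ≥ 24720.
Inductive step: assume the claim holds for n = i, so 4^i ≥ 48i^3 + 18i.
Then 4^(i + 1) = 4·(4^i) ≥ 4·(48i^3 + 18i).
Also, for i ≥ 8 we have 4·(48i^3 + 18i) ≥ 48(i+1)^3 + 18(i+1), since 4·(48i^3 + 18i) − (48(i+1)^3 + 18(i+1)) = 144i^3 - 144i^2 - 90i - 66, which is nonnegative for all i ≥ 8.
Combining, 4^(i + 1) ≥ 48(i+1)^3 + 18(i+1).
By induction, the statement is established for all n ≥ 8.
Hence the smallest such n₀ is 8.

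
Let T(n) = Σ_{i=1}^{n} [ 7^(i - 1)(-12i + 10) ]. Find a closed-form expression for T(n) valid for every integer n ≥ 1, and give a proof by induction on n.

We claim T(n) = 2·7^n(-n + 1) - 2 for all n ≥ 1.
For the base case n = 1: T(1) = -2, and the closed form gives -2. They agree.
For the inductive step, assume it holds for an arbitrary i ≥ 1, so T(i) = 2·7^i(-i + 1) - 2.
Then T(i+1) = T(i) + (7^i(-12i - 2)) = (2·7^i(-i + 1) - 2) + (7^i(-12i - 2)).
Simplifying, T(i+1) = -14·7^i·i - 2 = 2·7^(i+1)(-(i+1) + 1) - 2,
which is the closed form with n = i+1.
Hence, by induction on n, the claim holds for every n ≥ 1.

T(n) = 2·7^n(-n + 1) - 2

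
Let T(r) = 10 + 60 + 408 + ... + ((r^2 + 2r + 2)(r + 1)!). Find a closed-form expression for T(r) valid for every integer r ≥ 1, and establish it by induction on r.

T(r) = (r + 1)(r + 2)! - 2

We claim T(r) = (r + 1)(r + 2)! - 2 for all r ≥ 1.
For the base case r = 1: T(1) = 10, and the closed form gives 10. They agree.
Inductive step: suppose the statement holds for some m ≥ 1, so T(m) = (m + 1)(m + 2)! - 2.
Then T(m+1) = T(m) + ((m^2 + 4m + 5)(m + 2)!) = ((m + 1)(m + 2)! - 2) + ((m^2 + 4m + 5)(m + 2)!).
Simplifying, T(m+1) = ((m+1) + 1)((m+1) + 2)! - 2,
which is the closed form with r = m+1.
By the principle of mathematical induction, the result holds for all r ≥ 1.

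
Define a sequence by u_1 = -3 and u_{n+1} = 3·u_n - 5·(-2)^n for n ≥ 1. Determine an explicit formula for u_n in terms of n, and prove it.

Computing the first terms: u_1 = -3, u_2 = 1, u_3 = -17. This suggests u_n = (-2)^n - 3^(n - 1).
Base step (n = 1): the formula gives -3 = -3 = u_1.
Inductive step: suppose the statement holds for some r ≥ 1, so u_r = (-2)^r - 3^(r - 1).
Then u_{r+1} = 3·u_r - 5·(-2)^r = 3·((-2)^r - 3^(r - 1)) - 5·(-2)^r = (-2)^(r + 1) - 3^r = (-2)^(r+1) - 3^((r+1) - 1),
which is the claimed formula at n = r+1.
By the principle of mathematical induction, the result holds for all n ≥ 1.

u_n = (-2)^n - 3^(n - 1)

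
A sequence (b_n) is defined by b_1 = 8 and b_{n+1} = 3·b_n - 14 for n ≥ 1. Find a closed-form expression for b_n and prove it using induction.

b_n = 3^(n - 1) + 7

Computing the first terms: b_1 = 8, b_2 = 10, b_3 = 16. This suggests b_n = 3^(n - 1) + 7.
Base case (n = 1): the formula gives 8 = 8 = b_1.
For the inductive step, assume it holds for an arbitrary k ≥ 1, so b_k = 3^(k - 1) + 7.
Then b_{k+1} = 3·b_k - 14 = 3·(3^(k - 1) + 7) - 14 = 3^k + 7 = 3^((k+1) - 1) + 7,
which is the claimed formula at n = k+1.
By the principle of mathematical induction, the result holds for all n ≥ 1.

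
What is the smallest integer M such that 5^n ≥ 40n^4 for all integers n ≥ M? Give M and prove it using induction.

M = 8

At n = 7: 78125 < 96040, so the inequality fails and M ≥ 8. We prove 5^n ≥ 40n^4 for all n ≥ 8.
When n = 8: 5^n = 390625 and 40n^4 = 163840, so 390625 ≥ 163840.
Inductive step: assume the claim holds for n = j, so 5^j ≥ 40j^4.
Then 5^(j + 1) = 5·(5^j) ≥ 5·(40j^4).
Also, for j ≥ 8 we have 5·(40j^4) ≥ 40(j+1)^4, since 5 ≥ (1 + 1/j)^4 for all j ≥ 8.
Combining, 5^(j + 1) ≥ 40(j+1)^4.
Hence, by induction on n, the claim holds for every n ≥ 8.
Hence the smallest such M is 8.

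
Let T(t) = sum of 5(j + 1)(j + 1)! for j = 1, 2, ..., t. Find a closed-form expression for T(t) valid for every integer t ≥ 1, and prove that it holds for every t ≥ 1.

We claim T(t) = 5(t + 2)! - 10 for all t ≥ 1.
When t = 1: T(1) = 20, and the closed form gives 20. They agree.
Inductive step: assume the claim holds for t = j, so T(j) = 5(j + 2)! - 10.
Then T(j+1) = T(j) + (5(j + 2)(j + 2)!) = (5(j + 2)! - 10) + (5(j + 2)(j + 2)!).
Simplifying, T(j+1) = 5((j+1) + 2)! - 10,
which is the closed form with t = j+1.
Hence, by induction on t, the claim holds for every t ≥ 1.

T(t) = 5(t + 2)! - 10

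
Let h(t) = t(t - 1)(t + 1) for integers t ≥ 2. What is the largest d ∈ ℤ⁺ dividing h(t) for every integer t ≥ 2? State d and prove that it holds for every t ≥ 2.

d = 6

Computing the first values: h(2) = 6 and h(3) = 24; gcd(6, 24) = 6, so d ≤ 6.
We prove 6 | t(t - 1)(t + 1) for all t ≥ 2 by induction on t.
When t = 2: h(2) = 6 = 6·(1), so 6 | h(2).
For the inductive step, assume it holds for an arbitrary i ≥ 2, i.e. 6 | h(i). Then
h(i+1) − h(i) = i·(i+1)·(i+2) − (i-1)·i·(i+1) = i·(i+1)·[(i+2) − (i-1)] = 3·i·(i+1). The product of 2 consecutive integers is divisible by (2)! = 2, so h(i+1) − h(i) is divisible by 3·2 = 6. By the inductive hypothesis 6 | h(i), hence 6 | h(i+1).
By the principle of mathematical induction, the result holds for all t ≥ 2.
Therefore the largest such d is 6.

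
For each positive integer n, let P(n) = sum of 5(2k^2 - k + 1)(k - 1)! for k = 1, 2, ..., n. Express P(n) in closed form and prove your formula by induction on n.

We claim P(n) = (10n + 5)n! - 5 for all n ≥ 1.
When n = 1: P(1) = 10, and the closed form gives 10. They agree.
Inductive step: assume the claim holds for n = k, so P(k) = (10k + 5)k! - 5.
Then P(k+1) = P(k) + (5(2k^2 + 3k + 2)k!) = ((10k + 5)k! - 5) + (5(2k^2 + 3k + 2)k!).
Simplifying, P(k+1) = (10(k+1) + 5)(k+1)! - 5,
which is the closed form with n = k+1.
By the principle of mathematical induction, the result holds for all n ≥ 1.

P(n) = (10n + 5)n! - 5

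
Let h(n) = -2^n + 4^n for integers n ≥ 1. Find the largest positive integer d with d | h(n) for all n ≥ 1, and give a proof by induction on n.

d = 2

Computing the first values: h(1) = 2 and h(2) = 12; gcd(2, 12) = 2, so d ≤ 2.
We prove 2 | -2^n + 4^n for all n ≥ 1 by induction on n.
Base step (n = 1): h(1) = 2 = 2·(1), so 2 | h(1).
Suppose the result is true for n = m, i.e. 2 | h(m). Then
4^{m+1} − 2^{m+1} = 4·4^m − 2·2^m = 4·(4^m − 2^m) + (2)·2^m. The first term is divisible by 2 by the inductive hypothesis, and the second term (2)·2^m is divisible by 2 since 2 | 2. Hence 2 | h(m+1).
By the principle of mathematical induction, the result holds for all n ≥ 1.
Therefore the largest such d is 2.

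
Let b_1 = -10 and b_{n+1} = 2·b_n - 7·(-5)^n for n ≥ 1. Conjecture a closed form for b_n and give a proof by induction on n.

b_n = (-5)^n - 5·2^(n - 1)

Computing the first terms: b_1 = -10, b_2 = 15, b_3 = -145. This suggests b_n = (-5)^n - 5·2^(n - 1).
When n = 1: the formula gives -10 = -10 = b_1.
Inductive step: assume the claim holds for n = k, so b_k = (-5)^k - 5·2^(k - 1).
Then b_{k+1} = 2·b_k - 7·(-5)^k = 2·((-5)^k - 5·2^(k - 1)) - 7·(-5)^k = (-5)^(k + 1) - 5·2^k = (-5)^(k+1) - 5·2^((k+1) - 1),
which is the claimed formula at n = k+1.
By induction, the statement is established for all n ≥ 1.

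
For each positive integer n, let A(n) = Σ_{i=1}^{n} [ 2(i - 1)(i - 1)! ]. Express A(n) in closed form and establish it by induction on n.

A(n) = 2n! - 2

We claim A(n) = 2n! - 2 for all n ≥ 1.
When n = 1: A(1) = 0, and the closed form gives 0. They agree.
Inductive step: assume the claim holds for n = i, so A(i) = 2i! - 2.
Then A(i+1) = A(i) + (2i·i!) = (2i! - 2) + (2i·i!).
Simplifying, A(i+1) = 2(i+1)! - 2,
which is the closed form with n = i+1.
This completes the induction.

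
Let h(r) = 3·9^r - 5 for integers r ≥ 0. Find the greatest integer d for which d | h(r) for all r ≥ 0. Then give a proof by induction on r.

d = 2

Computing the first values: h(0) = -2 and h(1) = 22; gcd(-2, 22) = 2, so d ≤ 2.
We prove 2 | 3·9^r - 5 for all r ≥ 0 by induction on r.
Base step (r = 0): h(0) = -2 = 2·(-1), so 2 | h(0).
Suppose the result is true for r = j, i.e. 2 | h(j). Then
h(j+1) = 3·9^(j+1) - 5 = 9·(3·9^j - 5) + 40 = 9·h(j) + 40. The first term is divisible by 2 by the inductive hypothesis, and 40 is divisible by 2. Hence 2 | h(j+1).
Hence, by induction on r, the claim holds for every r ≥ 0.
Therefore the largest such d is 2.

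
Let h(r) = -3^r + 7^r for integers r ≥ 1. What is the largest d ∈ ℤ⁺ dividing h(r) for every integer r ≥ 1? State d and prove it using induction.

Computing the first values: h(1) = 4 and h(2) = 40; gcd(4, 40) = 4, so d ≤ 4.
We prove 4 | -3^r + 7^r for all r ≥ 1 by induction on r.
Base case (r = 1): h(1) = 4 = 4·(1), so 4 | h(1).
Suppose the result is true for r = k, i.e. 4 | h(k). Then
7^{k+1} − 3^{k+1} = 7·7^k − 3·3^k = 7·(7^k − 3^k) + (4)·3^k. The first term is divisible by 4 by the inductive hypothesis, and the second term (4)·3^k is divisible by 4 since 4 | 4. Hence 4 | h(k+1).
By induction, the statement is established for all r ≥ 1.
Therefore the largest such d is 4.

d = 4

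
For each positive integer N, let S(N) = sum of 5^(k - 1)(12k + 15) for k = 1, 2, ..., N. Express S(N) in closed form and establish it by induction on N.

S(N) = 3·5^N(N + 1) - 3

We claim S(N) = 3·5^N(N + 1) - 3 for all N ≥ 1.
For the base case N = 1: S(1) = 27, and the closed form gives 27. They agree.
Inductive step: suppose the statement holds for some k ≥ 1, so S(k) = 3·5^k(k + 1) - 3.
Then S(k+1) = S(k) + (5^k(12k + 27)) = (3·5^k(k + 1) - 3) + (5^k(12k + 27)).
Simplifying, S(k+1) = 15·5^k·k + 30·5^k - 3 = 3·5^(k+1)((k+1) + 1) - 3,
which is the closed form with N = k+1.
Hence, by induction on N, the claim holds for every N ≥ 1.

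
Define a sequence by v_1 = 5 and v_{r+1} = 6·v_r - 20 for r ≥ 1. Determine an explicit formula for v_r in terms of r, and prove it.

Computing the first terms: v_1 = 5, v_2 = 10, v_3 = 40. This suggests v_r = 6^(r - 1) + 4.
Base case (r = 1): the formula gives 5 = 5 = v_1.
Inductive step: assume the claim holds for r = m, so v_m = 6^(m - 1) + 4.
Then v_{m+1} = 6·v_m - 20 = 6·(6^(m - 1) + 4) - 20 = 6^m + 4 = 6^((m+1) - 1) + 4,
which is the claimed formula at r = m+1.
By induction, the statement is established for all r ≥ 1.

v_r = 6^(r - 1) + 4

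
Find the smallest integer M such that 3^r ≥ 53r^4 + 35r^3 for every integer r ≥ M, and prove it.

M = 13

At r = 12: 531441 < 1159488, so the inequality fails and M ≥ 13. We prove 3^r ≥ 53r^4 + 35r^3 for all r ≥ 13.
Base case (r = 13): 3^r = 1594323 and 53r^4 + 35r^3 = 1590628, so 1594323 ≥ 1590628.
Inductive step: assume the claim holds for r = m, so 3^m ≥ 53m^4 + 35m^3.
Then 3^(m + 1) = 3·(3^m) ≥ 3·(53m^4 + 35m^3).
Also, for m ≥ 13 we have 3·(53m^4 + 35m^3) ≥ 53(m+1)^4 + 35(m+1)^3, since 3·(53m^4 + 35m^3) − (53(m+1)^4 + 35(m+1)^3) = 106m^4 - 142m^3 - 423m^2 - 317m - 88, which is nonnegative for all m ≥ 13.
Combining, 3^(m + 1) ≥ 53(m+1)^4 + 35(m+1)^3.
This completes the induction.
Hence the smallest such M is 13.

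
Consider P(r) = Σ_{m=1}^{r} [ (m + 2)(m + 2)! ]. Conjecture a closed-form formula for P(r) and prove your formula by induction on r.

We claim P(r) = (r + 3)! - 6 for all r ≥ 1.
Base case (r = 1): P(1) = 18, and the closed form gives 18. They agree.
Inductive step: assume the claim holds for r = m, so P(m) = (m + 3)! - 6.
Then P(m+1) = P(m) + ((m + 3)(m + 3)!) = ((m + 3)! - 6) + ((m + 3)(m + 3)!).
Simplifying, P(m+1) = ((m+1) + 3)! - 6,
which is the closed form with r = m+1.
Hence, by induction on r, the claim holds for every r ≥ 1.

P(r) = (r + 3)! - 6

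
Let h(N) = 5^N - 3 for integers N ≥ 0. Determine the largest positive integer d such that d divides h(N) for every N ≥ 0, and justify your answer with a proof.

d = 2

Computing the first values: h(0) = -2 and h(1) = 2; gcd(-2, 2) = 2, so d ≤ 2.
We prove 2 | 5^N - 3 for all N ≥ 0 by induction on N.
For the base case N = 0: h(0) = -2 = 2·(-1), so 2 | h(0).
Suppose the result is true for N = r, i.e. 2 | h(r). Then
h(r+1) = 5^(r+1) - 3 = 5·(5^r - 3) + 12 = 5·h(r) + 12. The first term is divisible by 2 by the inductive hypothesis, and 12 is divisible by 2. Hence 2 | h(r+1).
By induction, the statement is established for all N ≥ 0.
Therefore the largest such d is 2.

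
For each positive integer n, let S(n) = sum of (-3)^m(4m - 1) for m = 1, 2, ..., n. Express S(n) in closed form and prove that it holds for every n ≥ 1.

We claim S(n) = 3(-3)^n·n for all n ≥ 1.
For the base case n = 1: S(1) = -9, and the closed form gives -9. They agree.
Suppose the result is true for n = m, so S(m) = 3(-3)^m·m.
Then S(m+1) = S(m) + ((-3)^(m + 1)(4m + 3)) = (3(-3)^m·m) + ((-3)^(m + 1)(4m + 3)).
Simplifying, S(m+1) = (-3)^(m + 2)(-m - 1) = 3(-3)^(m+1)·(m+1),
which is the closed form with n = m+1.
This completes the induction.

S(n) = 3(-3)^n·n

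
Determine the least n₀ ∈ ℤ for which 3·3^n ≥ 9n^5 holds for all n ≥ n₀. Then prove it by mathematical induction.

At n = 12: 1594323 < 2239488, so the inequality fails and n₀ ≥ 13. We prove 3·3^n ≥ 9n^5 for all n ≥ 13.
When n = 13: 3·3^n = 4782969 and 9n^5 = 3341637, so 4782969 ≥ 3341637.
For the inductive step, assume it holds for an arbitrary p ≥ 13, so 3·3^p ≥ 9p^5.
Then 3·3^(p + 1) = 3·(3·3^p) ≥ 3·(9p^5).
Also, for p ≥ 13 we have 3·(9p^5) ≥ 9(p+1)^5, since 3 ≥ (1 + 1/p)^5 for all p ≥ 13.
Combining, 3·3^(p + 1) ≥ 9(p+1)^5.
By induction, the statement is established for all n ≥ 13.
Hence the smallest such n₀ is 13.

n₀ = 13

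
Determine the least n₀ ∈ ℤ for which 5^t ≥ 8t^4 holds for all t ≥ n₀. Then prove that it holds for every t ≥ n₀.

At t = 5: 3125 < 5000, so the inequality fails and n₀ ≥ 6. We prove 5^t ≥ 8t^4 for all t ≥ 6.
Base case (t = 6): 5^t = 15625 and 8t^4 = 10368, so 15625 ≥ 10368.
Suppose the result is true for t = k, so 5^k ≥ 8k^4.
Then 5^(k + 1) = 5·(5^k) ≥ 5·(8k^4).
Also, for k ≥ 6 we have 5·(8k^4) ≥ 8(k+1)^4, since 5 ≥ (1 + 1/k)^4 for all k ≥ 6.
Combining, 5^(k + 1) ≥ 8(k+1)^4.
By the principle of mathematical induction, the result holds for all t ≥ 6.
Hence the smallest such n₀ is 6.

n₀ = 6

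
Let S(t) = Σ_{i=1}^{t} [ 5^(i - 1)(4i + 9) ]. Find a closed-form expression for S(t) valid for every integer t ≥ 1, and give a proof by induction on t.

S(t) = 5^t(t + 2) - 2

We claim S(t) = 5^t(t + 2) - 2 for all t ≥ 1.
Base case (t = 1): S(1) = 13, and the closed form gives 13. They agree.
Suppose the result is true for t = i, so S(i) = 5^i(i + 2) - 2.
Then S(i+1) = S(i) + (5^i(4i + 13)) = (5^i(i + 2) - 2) + (5^i(4i + 13)).
Simplifying, S(i+1) = 5·5^i·i + 15·5^i - 2 = 5^(i+1)((i+1) + 2) - 2,
which is the closed form with t = i+1.
By the principle of mathematical induction, the result holds for all t ≥ 1.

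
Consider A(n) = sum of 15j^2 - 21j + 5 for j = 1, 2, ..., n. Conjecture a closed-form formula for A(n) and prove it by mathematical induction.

A(n) = n(5n^2 - 3n - 3)

We claim A(n) = n(5n^2 - 3n - 3) for all n ≥ 1.
For the base case n = 1: A(1) = -1, and the closed form gives -1. They agree.
For the inductive step, assume it holds for an arbitrary j ≥ 1, so A(j) = j(5j^2 - 3j - 3).
Then A(j+1) = A(j) + (15j^2 + 9j - 1) = (j(5j^2 - 3j - 3)) + (15j^2 + 9j - 1).
Simplifying, A(j+1) = (j + 1)(5j^2 + 7j - 1) = (j+1)(5(j+1)^2 - 3(j+1) - 3),
which is the closed form with n = j+1.
By the principle of mathematical induction, the result holds for all n ≥ 1.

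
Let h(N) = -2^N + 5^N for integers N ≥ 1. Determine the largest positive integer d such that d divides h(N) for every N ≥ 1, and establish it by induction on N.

d = 3

Computing the first values: h(1) = 3 and h(2) = 21; gcd(3, 21) = 3, so d ≤ 3.
We prove 3 | -2^N + 5^N for all N ≥ 1 by induction on N.
For the base case N = 1: h(1) = 3 = 3·(1), so 3 | h(1).
Suppose the result is true for N = k, i.e. 3 | h(k). Then
5^{k+1} − 2^{k+1} = 5·5^k − 2·2^k = 5·(5^k − 2^k) + (3)·2^k. The first term is divisible by 3 by the inductive hypothesis, and the second term (3)·2^k is divisible by 3 since 3 | 3. Hence 3 | h(k+1).
This completes the induction.
Therefore the largest such d is 3.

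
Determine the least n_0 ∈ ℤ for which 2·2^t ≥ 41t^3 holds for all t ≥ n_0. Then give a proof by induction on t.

At t = 16: 131072 < 167936, so the inequality fails and n_0 ≥ 17. We prove 2·2^t ≥ 41t^3 for all t ≥ 17.
Base step (t = 17): 2·2^t = 262144 and 41t^3 = 201433, so 262144 ≥ 201433.
Inductive step: suppose the statement holds for some r ≥ 17, so 2·2^r ≥ 41r^3.
Then 2·2^(r + 1) = 2·(2·2^r) ≥ 2·(41r^3).
Also, for r ≥ 17 we have 2·(41r^3) ≥ 41(r+1)^3, since 2 ≥ (1 + 1/r)^3 for all r ≥ 17.
Combining, 2·2^(r + 1) ≥ 41(r+1)^3.
By the principle of mathematical induction, the result holds for all t ≥ 17.
Hence the smallest such n_0 is 17.

n_0 = 17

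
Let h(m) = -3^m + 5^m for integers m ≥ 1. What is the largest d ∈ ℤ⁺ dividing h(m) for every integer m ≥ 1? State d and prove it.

Computing the first values: h(1) = 2 and h(2) = 16; gcd(2, 16) = 2, so d ≤ 2.
We prove 2 | -3^m + 5^m for all m ≥ 1 by induction on m.
Base step (m = 1): h(1) = 2 = 2·(1), so 2 | h(1).
Suppose the result is true for m = r, i.e. 2 | h(r). Then
5^{r+1} − 3^{r+1} = 5·5^r − 3·3^r = 5·(5^r − 3^r) + (2)·3^r. The first term is divisible by 2 by the inductive hypothesis, and the second term (2)·3^r is divisible by 2 since 2 | 2. Hence 2 | h(r+1).
Hence, by induction on m, the claim holds for every m ≥ 1.
Therefore the largest such d is 2.

d = 2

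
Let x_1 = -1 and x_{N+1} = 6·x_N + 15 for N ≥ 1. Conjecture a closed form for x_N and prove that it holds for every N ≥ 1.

Computing the first terms: x_1 = -1, x_2 = 9, x_3 = 69. This suggests x_N = 2·6^(N - 1) - 3.
When N = 1: the formula gives -1 = -1 = x_1.
Suppose the result is true for N = j, so x_j = 2·6^(j - 1) - 3.
Then x_{j+1} = 6·x_j + 15 = 6·(2·6^(j - 1) - 3) + 15 = 2·6^j - 3 = 2·6^((j+1) - 1) - 3,
which is the claimed formula at N = j+1.
This completes the induction.

x_N = 2·6^(N - 1) - 3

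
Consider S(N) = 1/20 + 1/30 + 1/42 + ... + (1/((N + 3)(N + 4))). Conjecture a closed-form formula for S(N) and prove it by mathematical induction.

S(N) = N/(4(N + 4))

We claim S(N) = N/(4(N + 4)) for all N ≥ 1.
For the base case N = 1: S(1) = 1/20, and the closed form gives 1/20. They agree.
Suppose the result is true for N = p, so S(p) = p/(4(p + 4)).
Then S(p+1) = S(p) + (1/((p + 4)(p + 5))) = (p/(4(p + 4))) + (1/((p + 4)(p + 5))).
Simplifying, S(p+1) = (p + 1)/(4(p + 5)) = (p+1)/(4((p+1) + 4)),
which is the closed form with N = p+1.
By the principle of mathematical induction, the result holds for all N ≥ 1.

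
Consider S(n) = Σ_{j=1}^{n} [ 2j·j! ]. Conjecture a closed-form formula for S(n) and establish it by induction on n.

S(n) = (2n + 2)n! - 2

We claim S(n) = (2n + 2)n! - 2 for all n ≥ 1.
For the base case n = 1: S(1) = 2, and the closed form gives 2. They agree.
For the inductive step, assume it holds for an arbitrary j ≥ 1, so S(j) = (2j + 2)j! - 2.
Then S(j+1) = S(j) + (2(j + 1)(j + 1)!) = ((2j + 2)j! - 2) + (2(j + 1)(j + 1)!).
Simplifying, S(j+1) = (2(j+1) + 2)(j+1)! - 2,
which is the closed form with n = j+1.
By the principle of mathematical induction, the result holds for all n ≥ 1.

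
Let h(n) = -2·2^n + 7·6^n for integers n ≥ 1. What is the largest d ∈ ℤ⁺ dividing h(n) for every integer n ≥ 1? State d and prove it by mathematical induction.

Computing the first values: h(1) = 38 and h(2) = 244; gcd(38, 244) = 2, so d ≤ 2.
We prove 2 | -2·2^n + 7·6^n for all n ≥ 1 by induction on n.
Base step (n = 1): h(1) = 38 = 2·(19), so 2 | h(1).
Suppose the result is true for n = j, i.e. 2 | h(j). Then
h(j+1) − 6·h(j) = (-2·2^(j+1) + 7·6^(j+1)) − 6·(-2·2^j + 7·6^j) = (-2)·2^j·(2 − 6) = (8)·2^j. Since 2 | h(j) by the inductive hypothesis, 2 | 6·h(j); and 2 | 8 since 8 = 2·4. Therefore 2 | h(j+1).
This completes the induction.
Therefore the largest such d is 2.

d = 2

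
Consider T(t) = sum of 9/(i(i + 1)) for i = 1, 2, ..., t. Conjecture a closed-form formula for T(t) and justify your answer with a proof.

We claim T(t) = 9t/(t + 1) for all t ≥ 1.
Base step (t = 1): T(1) = 9/2, and the closed form gives 9/2. They agree.
Inductive step: suppose the statement holds for some i ≥ 1, so T(i) = 9i/(i + 1).
Then T(i+1) = T(i) + (9/((i + 1)(i + 2))) = (9i/(i + 1)) + (9/((i + 1)(i + 2))).
Simplifying, T(i+1) = 9(i + 1)/(i + 2) = 9(i+1)/((i+1) + 1),
which is the closed form with t = i+1.
This completes the induction.

T(t) = 9t/(t + 1)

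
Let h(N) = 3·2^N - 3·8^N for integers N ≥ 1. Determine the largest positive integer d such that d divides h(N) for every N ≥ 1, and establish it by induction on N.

d = 18

Computing the first values: h(1) = -18 and h(2) = -180; gcd(-18, -180) = 18, so d ≤ 18.
We prove 18 | 3·2^N - 3·8^N for all N ≥ 1 by induction on N.
When N = 1: h(1) = -18 = 18·(-1), so 18 | h(1).
Inductive step: suppose the statement holds for some k ≥ 1, i.e. 18 | h(k). Then
h(k+1) − 8·h(k) = (3·2^(k+1) - 3·8^(k+1)) − 8·(3·2^k - 3·8^k) = (3)·2^k·(2 − 8) = (-18)·2^k. Since 18 | h(k) by the inductive hypothesis, 18 | 8·h(k); and 18 | -18 since -18 = 18·-1. Therefore 18 | h(k+1).
Hence, by induction on N, the claim holds for every N ≥ 1.
Therefore the largest such d is 18.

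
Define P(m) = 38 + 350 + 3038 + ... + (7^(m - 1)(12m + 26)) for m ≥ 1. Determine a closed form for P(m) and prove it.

We claim P(m) = 2·7^m(m + 2) - 4 for all m ≥ 1.
Base step (m = 1): P(1) = 38, and the closed form gives 38. They agree.
Suppose the result is true for m = k, so P(k) = 2·7^k(k + 2) - 4.
Then P(k+1) = P(k) + (7^k(12k + 38)) = (2·7^k(k + 2) - 4) + (7^k(12k + 38)).
Simplifying, P(k+1) = 14·7^k·k + 42·7^k - 4 = 2·7^(k+1)((k+1) + 2) - 4,
which is the closed form with m = k+1.
By induction, the statement is established for all m ≥ 1.

P(m) = 2·7^m(m + 2) - 4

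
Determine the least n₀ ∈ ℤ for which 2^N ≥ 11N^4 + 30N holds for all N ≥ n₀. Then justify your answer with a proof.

n₀ = 22

At N = 21: 2097152 < 2139921, so the inequality fails and n₀ ≥ 22. We prove 2^N ≥ 11N^4 + 30N for all N ≥ 22.
For the base case N = 22: 2^N = 4194304 and 11N^4 + 30N = 2577476, so 4194304 ≥ 2577476.
Inductive step: assume the claim holds for N = m, so 2^m ≥ 11m^4 + 30m.
Then 2^(m + 1) = 2·(2^m) ≥ 2·(11m^4 + 30m).
Also, for m ≥ 22 we have 2·(11m^4 + 30m) ≥ 11(m+1)^4 + 30(m+1), since 2·(11m^4 + 30m) − (11(m+1)^4 + 30(m+1)) = 11m^4 - 44m^3 - 66m^2 - 14m - 41, which is nonnegative for all m ≥ 22.
Combining, 2^(m + 1) ≥ 11(m+1)^4 + 30(m+1).
This completes the induction.
Hence the smallest such n₀ is 22.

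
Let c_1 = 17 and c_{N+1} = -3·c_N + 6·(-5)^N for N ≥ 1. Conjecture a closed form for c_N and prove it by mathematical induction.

c_N = 2(-3)^(N - 1) - 3(-5)^N

Computing the first terms: c_1 = 17, c_2 = -81, c_3 = 393. This suggests c_N = 2(-3)^(N - 1) - 3(-5)^N.
Base step (N = 1): the formula gives 17 = 17 = c_1.
Inductive step: suppose the statement holds for some i ≥ 1, so c_i = 2(-3)^(i - 1) - 3(-5)^i.
Then c_{i+1} = -3·c_i + 6·(-5)^i = -3·(2(-3)^(i - 1) - 3(-5)^i) + 6·(-5)^i = 2(-3)^i - 3(-5)^(i + 1) = 2(-3)^((i+1) - 1) - 3(-5)^(i+1),
which is the claimed formula at N = i+1.
This completes the induction.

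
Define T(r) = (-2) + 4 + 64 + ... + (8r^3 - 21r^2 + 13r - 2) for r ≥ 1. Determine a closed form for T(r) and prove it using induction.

T(r) = r(2r^3 - 3r^2 - 2r + 1)

We claim T(r) = r(2r^3 - 3r^2 - 2r + 1) for all r ≥ 1.
Base step (r = 1): T(1) = -2, and the closed form gives -2. They agree.
Suppose the result is true for r = p, so T(p) = p(2p^3 - 3p^2 - 2p + 1).
Then T(p+1) = T(p) + (8p^3 + 3p^2 - 5p - 2) = (p(2p^3 - 3p^2 - 2p + 1)) + (8p^3 + 3p^2 - 5p - 2).
Simplifying, T(p+1) = (p + 1)(2p^3 + 3p^2 - 2p - 2) = (p+1)(2(p+1)^3 - 3(p+1)^2 - 2(p+1) + 1),
which is the closed form with r = p+1.
Hence, by induction on r, the claim holds for every r ≥ 1.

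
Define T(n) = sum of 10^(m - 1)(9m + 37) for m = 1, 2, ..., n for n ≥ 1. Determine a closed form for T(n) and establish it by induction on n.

We claim T(n) = 10^n(n + 4) - 4 for all n ≥ 1.
Base step (n = 1): T(1) = 46, and the closed form gives 46. They agree.
For the inductive step, assume it holds for an arbitrary m ≥ 1, so T(m) = 10^m(m + 4) - 4.
Then T(m+1) = T(m) + (10^m(9m + 46)) = (10^m(m + 4) - 4) + (10^m(9m + 46)).
Simplifying, T(m+1) = 10·10^m·m + 50·10^m - 4 = 10^(m+1)((m+1) + 4) - 4,
which is the closed form with n = m+1.
This completes the induction.

T(n) = 10^n(n + 4) - 4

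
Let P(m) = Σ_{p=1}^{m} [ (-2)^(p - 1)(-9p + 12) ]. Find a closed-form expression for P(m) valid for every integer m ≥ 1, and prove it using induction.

P(m) = 3(-2)^m(m - 1) + 3

We claim P(m) = 3(-2)^m(m - 1) + 3 for all m ≥ 1.
For the base case m = 1: P(1) = 3, and the closed form gives 3. They agree.
Inductive step: suppose the statement holds for some p ≥ 1, so P(p) = 3(-2)^p(p - 1) + 3.
Then P(p+1) = P(p) + ((-2)^p(-9p + 3)) = (3(-2)^p(p - 1) + 3) + ((-2)^p(-9p + 3)).
Simplifying, P(p+1) = -6(-2)^p·p + 3 = 3(-2)^(p+1)((p+1) - 1) + 3,
which is the closed form with m = p+1.
This completes the induction.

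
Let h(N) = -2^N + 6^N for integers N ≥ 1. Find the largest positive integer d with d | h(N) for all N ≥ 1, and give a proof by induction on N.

d = 4

Computing the first values: h(1) = 4 and h(2) = 32; gcd(4, 32) = 4, so d ≤ 4.
We prove 4 | -2^N + 6^N for all N ≥ 1 by induction on N.
When N = 1: h(1) = 4 = 4·(1), so 4 | h(1).
Inductive step: suppose the statement holds for some k ≥ 1, i.e. 4 | h(k). Then
6^{k+1} − 2^{k+1} = 6·6^k − 2·2^k = 6·(6^k − 2^k) + (4)·2^k. The first term is divisible by 4 by the inductive hypothesis, and the second term (4)·2^k is divisible by 4 since 4 | 4. Hence 4 | h(k+1).
This completes the induction.
Therefore the largest such d is 4.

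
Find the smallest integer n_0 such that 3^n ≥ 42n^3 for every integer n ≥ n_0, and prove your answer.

At n = 9: 19683 < 30618, so the inequality fails and n_0 ≥ 10. We prove 3^n ≥ 42n^3 for all n ≥ 10.
Base case (n = 10): 3^n = 59049 and 42n^3 = 42000, so 59049 ≥ 42000.
For the inductive step, assume it holds for an arbitrary p ≥ 10, so 3^p ≥ 42p^3.
Then 3^(p + 1) = 3·(3^p) ≥ 3·(42p^3).
Also, for p ≥ 10 we have 3·(42p^3) ≥ 42(p+1)^3, since 3 ≥ (1 + 1/p)^3 for all p ≥ 10.
Combining, 3^(p + 1) ≥ 42(p+1)^3.
By the principle of mathematical induction, the result holds for all n ≥ 10.
Hence the smallest such n_0 is 10.

n_0 = 10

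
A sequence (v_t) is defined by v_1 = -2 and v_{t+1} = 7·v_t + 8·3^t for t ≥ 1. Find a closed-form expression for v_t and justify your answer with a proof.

v_t = -2·3^t + 4·7^(t - 1)

Computing the first terms: v_1 = -2, v_2 = 10, v_3 = 142. This suggests v_t = -2·3^t + 4·7^(t - 1).
When t = 1: the formula gives -2 = -2 = v_1.
For the inductive step, assume it holds for an arbitrary j ≥ 1, so v_j = -2·3^j + 4·7^(j - 1).
Then v_{j+1} = 7·v_j + 8·3^j = 7·(-2·3^j + 4·7^(j - 1)) + 8·3^j = -2·3^(j + 1) + 4·7^j = -2·3^(j+1) + 4·7^((j+1) - 1),
which is the claimed formula at t = j+1.
By the principle of mathematical induction, the result holds for all t ≥ 1.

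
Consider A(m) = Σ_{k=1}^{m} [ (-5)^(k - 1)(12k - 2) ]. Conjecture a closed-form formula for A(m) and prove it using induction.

We claim A(m) = -2(-5)^m·m for all m ≥ 1.
For the base case m = 1: A(1) = 10, and the closed form gives 10. They agree.
For the inductive step, assume it holds for an arbitrary k ≥ 1, so A(k) = -2(-5)^k·k.
Then A(k+1) = A(k) + ((-5)^k(12k + 10)) = (-2(-5)^k·k) + ((-5)^k(12k + 10)).
Simplifying, A(k+1) = 10(-5)^k(k + 1) = -2(-5)^(k+1)·(k+1),
which is the closed form with m = k+1.
This completes the induction.

A(m) = -2(-5)^m·m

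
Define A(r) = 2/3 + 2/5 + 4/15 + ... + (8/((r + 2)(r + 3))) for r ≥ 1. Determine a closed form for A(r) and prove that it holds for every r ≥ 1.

We claim A(r) = 8r/(3(r + 3)) for all r ≥ 1.
When r = 1: A(1) = 2/3, and the closed form gives 2/3. They agree.
For the inductive step, assume it holds for an arbitrary k ≥ 1, so A(k) = 8k/(3(k + 3)).
Then A(k+1) = A(k) + (8/((k + 3)(k + 4))) = (8k/(3(k + 3))) + (8/((k + 3)(k + 4))).
Simplifying, A(k+1) = 8(k + 1)/(3(k + 4)) = 8(k+1)/(3((k+1) + 3)),
which is the closed form with r = k+1.
Hence, by induction on r, the claim holds for every r ≥ 1.

A(r) = 8r/(3(r + 3))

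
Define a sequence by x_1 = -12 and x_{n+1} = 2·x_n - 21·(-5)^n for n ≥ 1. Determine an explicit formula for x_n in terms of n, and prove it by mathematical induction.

Computing the first terms: x_1 = -12, x_2 = 81, x_3 = -363. This suggests x_n = 3(-5)^n + 3·2^(n - 1).
For the base case n = 1: the formula gives -12 = -12 = x_1.
For the inductive step, assume it holds for an arbitrary p ≥ 1, so x_p = 3(-5)^p + 3·2^(p - 1).
Then x_{p+1} = 2·x_p - 21·(-5)^p = 2·(3(-5)^p + 3·2^(p - 1)) - 21·(-5)^p = 3(-5)^(p + 1) + 3·2^p = 3(-5)^(p+1) + 3·2^((p+1) - 1),
which is the claimed formula at n = p+1.
By induction, the statement is established for all n ≥ 1.

x_n = 3(-5)^n + 3·2^(n - 1)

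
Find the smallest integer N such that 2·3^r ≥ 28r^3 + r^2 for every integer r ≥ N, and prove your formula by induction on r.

N = 9

At r = 8: 13122 < 14400, so the inequality fails and N ≥ 9. We prove 2·3^r ≥ 28r^3 + r^2 for all r ≥ 9.
Base step (r = 9): 2·3^r = 39366 and 28r^3 + r^2 = 20493, so 39366 ≥ 20493.
Suppose the result is true for r = m, so 2·3^m ≥ 28m^3 + m^2.
Then 2·3^(m + 1) = 3·(2·3^m) ≥ 3·(28m^3 + m^2).
Also, for m ≥ 9 we have 3·(28m^3 + m^2) ≥ 28(m+1)^3 + (m+1)^2, since 3·(28m^3 + m^2) − (28(m+1)^3 + (m+1)^2) = 56m^3 - 82m^2 - 86m - 29, which is nonnegative for all m ≥ 9.
Combining, 2·3^(m + 1) ≥ 28(m+1)^3 + (m+1)^2.
Hence, by induction on r, the claim holds for every r ≥ 9.
Hence the smallest such N is 9.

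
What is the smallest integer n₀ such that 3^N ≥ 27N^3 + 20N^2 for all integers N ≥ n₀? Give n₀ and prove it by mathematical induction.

At N = 9: 19683 < 21303, so the inequality fails and n₀ ≥ 10. We prove 3^N ≥ 27N^3 + 20N^2 for all N ≥ 10.
When N = 10: 3^N = 59049 and 27N^3 + 20N^2 = 29000, so 59049 ≥ 29000.
Inductive step: suppose the statement holds for some k ≥ 10, so 3^k ≥ 27k^3 + 20k^2.
Then 3^(k + 1) = 3·(3^k) ≥ 3·(27k^3 + 20k^2).
Also, for k ≥ 10 we have 3·(27k^3 + 20k^2) ≥ 27(k+1)^3 + 20(k+1)^2, since 3·(27k^3 + 20k^2) − (27(k+1)^3 + 20(k+1)^2) = 54k^3 - 41k^2 - 121k - 47, which is nonnegative for all k ≥ 10.
Combining, 3^(k + 1) ≥ 27(k+1)^3 + 20(k+1)^2.
By induction, the statement is established for all N ≥ 10.
Hence the smallest such n₀ is 10.

n₀ = 10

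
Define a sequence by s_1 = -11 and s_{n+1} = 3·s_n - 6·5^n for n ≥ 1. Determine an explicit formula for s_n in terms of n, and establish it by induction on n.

s_n = 4·3^(n - 1) - 3·5^n

Computing the first terms: s_1 = -11, s_2 = -63, s_3 = -339. This suggests s_n = 4·3^(n - 1) - 3·5^n.
Base step (n = 1): the formula gives -11 = -11 = s_1.
For the inductive step, assume it holds for an arbitrary i ≥ 1, so s_i = 4·3^(i - 1) - 3·5^i.
Then s_{i+1} = 3·s_i - 6·5^i = 3·(4·3^(i - 1) - 3·5^i) - 6·5^i = 4·3^i - 3·5^(i + 1) = 4·3^((i+1) - 1) - 3·5^(i+1),
which is the claimed formula at n = i+1.
By the principle of mathematical induction, the result holds for all n ≥ 1.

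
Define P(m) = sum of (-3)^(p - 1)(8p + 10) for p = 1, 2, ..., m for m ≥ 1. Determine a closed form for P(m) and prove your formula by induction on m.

P(m) = -(-3)^m(2m + 3) + 3

We claim P(m) = -(-3)^m(2m + 3) + 3 for all m ≥ 1.
Base case (m = 1): P(1) = 18, and the closed form gives 18. They agree.
Inductive step: assume the claim holds for m = p, so P(p) = -(-3)^p(2p + 3) + 3.
Then P(p+1) = P(p) + ((-3)^p(8p + 18)) = (-(-3)^p(2p + 3) + 3) + ((-3)^p(8p + 18)).
Simplifying, P(p+1) = 6(-3)^p·p + 15(-3)^p + 3 = -(-3)^(p+1)(2(p+1) + 3) + 3,
which is the closed form with m = p+1.
This completes the induction.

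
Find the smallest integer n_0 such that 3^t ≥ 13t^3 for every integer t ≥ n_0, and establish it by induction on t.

n_0 = 9

At t = 8: 6561 < 6656, so the inequality fails and n_0 ≥ 9. We prove 3^t ≥ 13t^3 for all t ≥ 9.
When t = 9: 3^t = 19683 and 13t^3 = 9477, so 19683 ≥ 9477.
Inductive step: assume the claim holds for t = p, so 3^p ≥ 13p^3.
Then 3^(p + 1) = 3·(3^p) ≥ 3·(13p^3).
Also, for p ≥ 9 we have 3·(13p^3) ≥ 13(p+1)^3, since 3 ≥ (1 + 1/p)^3 for all p ≥ 9.
Combining, 3^(p + 1) ≥ 13(p+1)^3.
By induction, the statement is established for all t ≥ 9.
Hence the smallest such n_0 is 9.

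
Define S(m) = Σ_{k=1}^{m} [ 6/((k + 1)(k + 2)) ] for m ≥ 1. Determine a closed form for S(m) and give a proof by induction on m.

S(m) = 3m/(m + 2)

We claim S(m) = 3m/(m + 2) for all m ≥ 1.
When m = 1: S(1) = 1, and the closed form gives 1. They agree.
For the inductive step, assume it holds for an arbitrary k ≥ 1, so S(k) = 3k/(k + 2).
Then S(k+1) = S(k) + (6/((k + 2)(k + 3))) = (3k/(k + 2)) + (6/((k + 2)(k + 3))).
Simplifying, S(k+1) = 3(k + 1)/(k + 3) = 3(k+1)/((k+1) + 2),
which is the closed form with m = k+1.
By induction, the statement is established for all m ≥ 1.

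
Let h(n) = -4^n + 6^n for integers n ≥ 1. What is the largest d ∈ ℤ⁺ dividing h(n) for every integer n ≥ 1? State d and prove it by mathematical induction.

Computing the first values: h(1) = 2 and h(2) = 20; gcd(2, 20) = 2, so d ≤ 2.
We prove 2 | -4^n + 6^n for all n ≥ 1 by induction on n.
Base step (n = 1): h(1) = 2 = 2·(1), so 2 | h(1).
Inductive step: suppose the statement holds for some r ≥ 1, i.e. 2 | h(r). Then
6^{r+1} − 4^{r+1} = 6·6^r − 4·4^r = 6·(6^r − 4^r) + (2)·4^r. The first term is divisible by 2 by the inductive hypothesis, and the second term (2)·4^r is divisible by 2 since 2 | 2. Hence 2 | h(r+1).
By the principle of mathematical induction, the result holds for all n ≥ 1.
Therefore the largest such d is 2.

d = 2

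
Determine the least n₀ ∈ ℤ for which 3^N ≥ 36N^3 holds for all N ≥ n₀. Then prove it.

n₀ = 10

At N = 9: 19683 < 26244, so the inequality fails and n₀ ≥ 10. We prove 3^N ≥ 36N^3 for all N ≥ 10.
For the base case N = 10: 3^N = 59049 and 36N^3 = 36000, so 59049 ≥ 36000.
For the inductive step, assume it holds for an arbitrary i ≥ 10, so 3^i ≥ 36i^3.
Then 3^(i + 1) = 3·(3^i) ≥ 3·(36i^3).
Also, for i ≥ 10 we have 3·(36i^3) ≥ 36(i+1)^3, since 3 ≥ (1 + 1/i)^3 for all i ≥ 10.
Combining, 3^(i + 1) ≥ 36(i+1)^3.
Hence, by induction on N, the claim holds for every N ≥ 10.
Hence the smallest such n₀ is 10.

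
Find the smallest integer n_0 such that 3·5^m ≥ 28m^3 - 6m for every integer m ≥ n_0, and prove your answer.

At m = 3: 375 < 738, so the inequality fails and n_0 ≥ 4. We prove 3·5^m ≥ 28m^3 - 6m for all m ≥ 4.
Base case (m = 4): 3·5^m = 1875 and 28m^3 - 6m = 1768, so 1875 ≥ 1768.
Suppose the result is true for m = k, so 3·5^k ≥ 28k^3 - 6k.
Then 3·5^(k + 1) = 5·(3·5^k) ≥ 5·(28k^3 - 6k).
Also, for k ≥ 4 we have 5·(28k^3 - 6k) ≥ 28(k+1)^3 - 6(k+1), since 5·(28k^3 - 6k) − (28(k+1)^3 - 6(k+1)) = 112k^3 - 84k^2 - 108k - 22, which is nonnegative for all k ≥ 4.
Combining, 3·5^(k + 1) ≥ 28(k+1)^3 - 6(k+1).
By induction, the statement is established for all m ≥ 4.
Hence the smallest such n_0 is 4.

n_0 = 4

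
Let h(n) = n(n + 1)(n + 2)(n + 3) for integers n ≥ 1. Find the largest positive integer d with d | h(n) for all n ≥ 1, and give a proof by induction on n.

d = 24

Computing the first values: h(1) = 24 and h(2) = 120; gcd(24, 120) = 24, so d ≤ 24.
We prove 24 | n(n + 1)(n + 2)(n + 3) for all n ≥ 1 by induction on n.
For the base case n = 1: h(1) = 24 = 24·(1), so 24 | h(1).
Suppose the result is true for n = i, i.e. 24 | h(i). Then
h(i+1) − h(i) = (i+1)·(i+2)·(i+3)·(i+4) − i·(i+1)·(i+2)·(i+3) = (i+1)·(i+2)·(i+3)·[(i+4) − i] = 4·(i+1)·(i+2)·(i+3). The product of 3 consecutive integers is divisible by (3)! = 6, so h(i+1) − h(i) is divisible by 4·6 = 24. By the inductive hypothesis 24 | h(i), hence 24 | h(i+1).
Hence, by induction on n, the claim holds for every n ≥ 1.
Therefore the largest such d is 24.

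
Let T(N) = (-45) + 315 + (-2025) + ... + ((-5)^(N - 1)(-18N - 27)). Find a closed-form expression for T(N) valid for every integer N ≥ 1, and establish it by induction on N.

T(N) = (-5)^N(3N + 5) - 5

We claim T(N) = (-5)^N(3N + 5) - 5 for all N ≥ 1.
Base step (N = 1): T(1) = -45, and the closed form gives -45. They agree.
Inductive step: assume the claim holds for N = j, so T(j) = (-5)^j(3j + 5) - 5.
Then T(j+1) = T(j) + ((-5)^j(-18j - 45)) = ((-5)^j(3j + 5) - 5) + ((-5)^j(-18j - 45)).
Simplifying, T(j+1) = -15(-5)^j·j - 40(-5)^j - 5 = (-5)^(j+1)(3(j+1) + 5) - 5,
which is the closed form with N = j+1.
By the principle of mathematical induction, the result holds for all N ≥ 1.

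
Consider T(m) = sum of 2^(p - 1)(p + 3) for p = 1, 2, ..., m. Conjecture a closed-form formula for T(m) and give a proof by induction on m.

T(m) = 2^m(m + 2) - 2

We claim T(m) = 2^m(m + 2) - 2 for all m ≥ 1.
When m = 1: T(1) = 4, and the closed form gives 4. They agree.
Inductive step: assume the claim holds for m = p, so T(p) = 2^p(p + 2) - 2.
Then T(p+1) = T(p) + (2^p(p + 4)) = (2^p(p + 2) - 2) + (2^p(p + 4)).
Simplifying, T(p+1) = 2·2^p·p + 6·2^p - 2 = 2^(p+1)((p+1) + 2) - 2,
which is the closed form with m = p+1.
This completes the induction.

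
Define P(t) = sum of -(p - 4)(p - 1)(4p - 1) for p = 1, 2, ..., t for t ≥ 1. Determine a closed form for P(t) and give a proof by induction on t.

P(t) = -t(t - 1)(t^2 - 4t - 3)

We claim P(t) = -t(t - 1)(t^2 - 4t - 3) for all t ≥ 1.
Base step (t = 1): P(1) = 0, and the closed form gives 0. They agree.
Suppose the result is true for t = p, so P(p) = p(-p^3 + 5p^2 - p - 3).
Then P(p+1) = P(p) + (-p(p - 3)(4p + 3)) = (p(-p^3 + 5p^2 - p - 3)) + (-p(p - 3)(4p + 3)).
Simplifying, P(p+1) = -p(p + 1)(p^2 - 2p - 6) = -(p+1)((p+1) - 1)((p+1)^2 - 4(p+1) - 3),
which is the closed form with t = p+1.
By the principle of mathematical induction, the result holds for all t ≥ 1.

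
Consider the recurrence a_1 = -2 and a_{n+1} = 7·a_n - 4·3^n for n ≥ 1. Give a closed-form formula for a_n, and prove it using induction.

a_n = 3^n - 5·7^(n - 1)

Computing the first terms: a_1 = -2, a_2 = -26, a_3 = -218. This suggests a_n = 3^n - 5·7^(n - 1).
Base step (n = 1): the formula gives -2 = -2 = a_1.
For the inductive step, assume it holds for an arbitrary i ≥ 1, so a_i = 3^i - 5·7^(i - 1).
Then a_{i+1} = 7·a_i - 4·3^i = 7·(3^i - 5·7^(i - 1)) - 4·3^i = 3^(i + 1) - 5·7^i = 3^(i+1) - 5·7^((i+1) - 1),
which is the claimed formula at n = i+1.
Hence, by induction on n, the claim holds for every n ≥ 1.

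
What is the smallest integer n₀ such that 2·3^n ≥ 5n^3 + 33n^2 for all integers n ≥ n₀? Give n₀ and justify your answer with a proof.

n₀ = 7

At n = 6: 1458 < 2268, so the inequality fails and n₀ ≥ 7. We prove 2·3^n ≥ 5n^3 + 33n^2 for all n ≥ 7.
Base case (n = 7): 2·3^n = 4374 and 5n^3 + 33n^2 = 3332, so 4374 ≥ 3332.
Inductive step: suppose the statement holds for some i ≥ 7, so 2·3^i ≥ 5i^3 + 33i^2.
Then 2·3^(i + 1) = 3·(2·3^i) ≥ 3·(5i^3 + 33i^2).
Also, for i ≥ 7 we have 3·(5i^3 + 33i^2) ≥ 5(i+1)^3 + 33(i+1)^2, since 3·(5i^3 + 33i^2) − (5(i+1)^3 + 33(i+1)^2) = 10i^3 + 51i^2 - 81i - 38, which is nonnegative for all i ≥ 7.
Combining, 2·3^(i + 1) ≥ 5(i+1)^3 + 33(i+1)^2.
By the principle of mathematical induction, the result holds for all n ≥ 7.
Hence the smallest such n₀ is 7.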